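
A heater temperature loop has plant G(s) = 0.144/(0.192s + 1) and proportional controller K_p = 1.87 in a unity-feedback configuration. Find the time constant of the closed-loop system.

τ = 0.151 s

Closed loop: T(s) = K_p·G/(1+K_p·G) = 0.2693/(0.192s + 1 + 0.2693), with pole at s = −(1 + 0.2693)/0.192 = −6.611.
Closed-loop time constant τ = 1/6.611 = 0.151 s.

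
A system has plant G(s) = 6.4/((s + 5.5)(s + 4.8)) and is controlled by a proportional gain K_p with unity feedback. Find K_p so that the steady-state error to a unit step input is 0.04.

Steady-state error for a unit step on this type-0 loop is 1/(1 + K_p·G(0)).
G(0) = 0.2424. Require 1/(1 + K_p·0.2424) = 0.04, so 1 + 0.2424·K_p = 25.
K_p = (25 − 1)/0.2424 = 99.

K_p = 99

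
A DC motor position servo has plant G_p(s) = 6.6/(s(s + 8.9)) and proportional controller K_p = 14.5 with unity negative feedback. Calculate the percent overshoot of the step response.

20.1%

Closed-loop characteristic equation: s² + 8.9s + 95.7 = 0, so ω_n = 9.783 rad/s and ζ = 8.9/(2·9.783) = 0.4549.
%OS = 100·exp(−πζ/√(1−ζ²)) = 100·exp(−π·0.4549/√0.7931) = 20.1%.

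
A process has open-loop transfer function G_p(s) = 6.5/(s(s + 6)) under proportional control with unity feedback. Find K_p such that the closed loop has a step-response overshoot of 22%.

K_p = 7.35

From %OS = 100·exp(−πζ/√(1−ζ²)) = 22%, ζ = −ln(0.22)/√(π²+ln²(0.22)) = 0.4342.
Characteristic equation s² + 6s + 6.5K_p = 0 gives ζ = 6/(2√(6.5K_p)).
Setting ζ = 0.4342: √(6.5K_p) = 6/(2·0.4342) = 6.91, so K_p = 47.75/6.5 = 7.35.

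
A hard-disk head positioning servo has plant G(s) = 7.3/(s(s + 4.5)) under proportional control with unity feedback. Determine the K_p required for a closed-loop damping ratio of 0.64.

Closed-loop characteristic equation: s² + 4.5s + K_p·7.3 = 0.
So ω_n = √(7.3K_p) and 2ζω_n = 4.5, giving ζ = 4.5/(2√(7.3K_p)).
Setting ζ = 0.64: √(7.3K_p) = 4.5/(2·0.64) = 3.516, so K_p = 12.36/7.3 = 1.69.

K_p = 1.69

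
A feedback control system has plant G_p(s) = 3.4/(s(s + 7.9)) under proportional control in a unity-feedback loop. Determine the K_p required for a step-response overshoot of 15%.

K_p = 17.2

From %OS = 100·exp(−πζ/√(1−ζ²)) = 15%, ζ = −ln(0.15)/√(π²+ln²(0.15)) = 0.5169.
Characteristic equation s² + 7.9s + 3.4K_p = 0 gives ζ = 7.9/(2√(3.4K_p)).
Setting ζ = 0.5169: √(3.4K_p) = 7.9/(2·0.5169) = 7.641, so K_p = 58.39/3.4 = 17.2.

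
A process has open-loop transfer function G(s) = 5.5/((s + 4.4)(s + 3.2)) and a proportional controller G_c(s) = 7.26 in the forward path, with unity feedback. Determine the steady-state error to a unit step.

0.261

The loop is type 0. Static position error constant K_pos = G_c(0)·G(0) = 7.26·0.3906 = 2.836.
Steady-state error to a unit step: e_ss = 1/(1+K_pos) = 1/3.836 = 0.261.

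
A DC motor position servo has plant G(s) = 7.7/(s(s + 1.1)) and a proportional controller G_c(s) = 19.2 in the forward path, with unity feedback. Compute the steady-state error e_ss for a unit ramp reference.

0.00744

The loop has one pole at the origin (type 1). Velocity error constant K_v = lim_{s→0} s·G_c(s)G(s) = 19.2·7.7/1.1 = 134.4.
Steady-state error to a unit ramp: e_ss = 1/K_v = 0.00744.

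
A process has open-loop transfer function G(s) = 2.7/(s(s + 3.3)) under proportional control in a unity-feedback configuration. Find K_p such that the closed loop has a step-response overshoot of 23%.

K_p = 5.62

From %OS = 100·exp(−πζ/√(1−ζ²)) = 23%, ζ = −ln(0.23)/√(π²+ln²(0.23)) = 0.4237.
Characteristic equation s² + 3.3s + 2.7K_p = 0 gives ζ = 3.3/(2√(2.7K_p)).
Setting ζ = 0.4237: √(2.7K_p) = 3.3/(2·0.4237) = 3.894, so K_p = 15.16/2.7 = 5.62.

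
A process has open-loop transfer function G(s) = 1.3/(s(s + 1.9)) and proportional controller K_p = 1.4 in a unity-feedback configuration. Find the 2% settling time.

The closed-loop denominator s² + 1.9s + 1.82 gives ω_n = √1.82 = 1.349 and ζ = 1.9/(2ω_n) = 0.7042.
2% settling time T_s ≈ 4/(ζω_n) = 4/0.95 = 4.21 s.

T_s ≈ 4.21 s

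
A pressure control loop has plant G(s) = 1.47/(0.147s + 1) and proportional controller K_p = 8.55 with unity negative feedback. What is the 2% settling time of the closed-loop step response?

Closed loop: T(s) = K_p·G/(1+K_p·G) = 12.57/(0.147s + 1 + 12.57), with pole at s = −(1 + 12.57)/0.147 = −92.3.
τ = 1/92.3 = 0.01083 s, so 2% settling time ≈ 4τ = 0.0433 s.

T_s ≈ 0.0433 s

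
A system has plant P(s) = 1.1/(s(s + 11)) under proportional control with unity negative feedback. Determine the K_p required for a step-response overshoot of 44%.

From %OS = 100·exp(−πζ/√(1−ζ²)) = 44%, ζ = −ln(0.44)/√(π²+ln²(0.44)) = 0.2528.
Characteristic equation s² + 11s + 1.1K_p = 0 gives ζ = 11/(2√(1.1K_p)).
Setting ζ = 0.2528: √(1.1K_p) = 11/(2·0.2528) = 21.75, so K_p = 473.2/1.1 = 430.

K_p = 430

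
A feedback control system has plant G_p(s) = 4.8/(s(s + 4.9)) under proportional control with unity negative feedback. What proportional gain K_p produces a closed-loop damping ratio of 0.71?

K_p = 2.48

Closed-loop characteristic equation: s² + 4.9s + K_p·4.8 = 0.
So ω_n = √(4.8K_p) and 2ζω_n = 4.9, giving ζ = 4.9/(2√(4.8K_p)).
Setting ζ = 0.71: √(4.8K_p) = 4.9/(2·0.71) = 3.451, so K_p = 11.91/4.8 = 2.48.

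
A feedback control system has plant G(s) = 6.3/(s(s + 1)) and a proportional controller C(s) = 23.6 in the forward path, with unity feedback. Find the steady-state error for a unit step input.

0

The open loop C(s)G(s) has a pole at the origin (type 1), so the static position error constant is infinite and e_ss = 1/(1+∞) = 0.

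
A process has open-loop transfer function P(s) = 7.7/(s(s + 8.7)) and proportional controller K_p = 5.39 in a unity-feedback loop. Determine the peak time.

The closed-loop denominator s² + 8.7s + 41.5 gives ω_n = √41.5 = 6.442 and ζ = 8.7/(2ω_n) = 0.6752.
Damped frequency ω_d = ω_n√(1−ζ²) = 4.752 rad/s, so peak time T_p = π/ω_d = 0.661 s.

T_p = 0.661 s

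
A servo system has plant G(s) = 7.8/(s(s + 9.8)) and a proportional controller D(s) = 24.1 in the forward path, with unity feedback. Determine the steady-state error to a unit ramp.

0.0521

The loop has one pole at the origin (type 1). Velocity error constant K_v = lim_{s→0} s·D(s)G(s) = 24.1·7.8/9.8 = 19.18.
Steady-state error to a unit ramp: e_ss = 1/K_v = 0.0521.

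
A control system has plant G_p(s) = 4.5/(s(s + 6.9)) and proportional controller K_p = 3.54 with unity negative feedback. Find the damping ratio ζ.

The closed-loop denominator is s(s+6.9) + 3.54·4.5 = s² + 6.9s + 15.93.
Matching s² + 2ζω_n s + ω_n²: ω_n = √15.93 = 3.991 rad/s and 2ζω_n = 6.9, so ζ = 6.9/(2·3.991) = 0.864.

ζ = 0.864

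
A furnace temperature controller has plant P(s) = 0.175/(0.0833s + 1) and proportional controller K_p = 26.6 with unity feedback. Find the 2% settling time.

Closed loop: T(s) = K_p·P/(1+K_p·P) = 4.655/(0.0833s + 1 + 4.655), with pole at s = −(1 + 4.655)/0.0833 = −67.89.
τ = 1/67.89 = 0.01473 s, so 2% settling time ≈ 4τ = 0.0589 s.

T_s ≈ 0.0589 s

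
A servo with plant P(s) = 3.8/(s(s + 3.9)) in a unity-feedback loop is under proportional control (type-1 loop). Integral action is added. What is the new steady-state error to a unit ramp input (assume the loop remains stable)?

0

The integrator raises the loop to type 2, so K_v → ∞ and e_ss to a ramp is zero.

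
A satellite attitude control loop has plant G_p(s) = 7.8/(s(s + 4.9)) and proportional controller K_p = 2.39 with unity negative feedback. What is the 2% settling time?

T_s ≈ 1.63 s

The closed-loop denominator s² + 4.9s + 18.64 gives ω_n = √18.64 = 4.318 and ζ = 4.9/(2ω_n) = 0.5674.
2% settling time T_s ≈ 4/(ζω_n) = 4/2.45 = 1.63 s.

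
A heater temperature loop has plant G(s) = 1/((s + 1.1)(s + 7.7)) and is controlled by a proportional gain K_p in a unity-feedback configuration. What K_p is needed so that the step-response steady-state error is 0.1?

The loop is type 0, so e_ss(step) = 1/(1 + K_pos) with K_pos = K_p·G(0).
G(0) = 0.1181. Require 1/(1 + K_p·0.1181) = 0.1, so 1 + 0.1181·K_p = 10.
K_p = (10 − 1)/0.1181 = 76.2.

K_p = 76.2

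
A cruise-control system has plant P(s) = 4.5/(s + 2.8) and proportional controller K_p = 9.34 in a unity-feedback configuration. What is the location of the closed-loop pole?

Closed-loop transfer function: T(s) = K_p·P(s)/(1 + K_p·P(s)) = 42.03/(s + 2.8 + 42.03) = 42.03/(s + 44.83).
The closed-loop pole is at s = −44.83.

s = -44.83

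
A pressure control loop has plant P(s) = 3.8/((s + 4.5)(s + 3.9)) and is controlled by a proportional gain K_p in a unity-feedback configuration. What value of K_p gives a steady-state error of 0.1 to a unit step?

K_p = 41.6

Steady-state error for a unit step on this type-0 loop is 1/(1 + K_p·P(0)).
P(0) = 0.2165. Require 1/(1 + K_p·0.2165) = 0.1, so 1 + 0.2165·K_p = 10.
K_p = (10 − 1)/0.2165 = 41.6.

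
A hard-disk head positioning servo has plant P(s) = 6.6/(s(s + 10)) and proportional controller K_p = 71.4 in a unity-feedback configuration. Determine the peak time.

The closed-loop denominator s² + 10s + 471.2 gives ω_n = √471.2 = 21.71 and ζ = 10/(2ω_n) = 0.2303.
Damped frequency ω_d = ω_n√(1−ζ²) = 21.12 rad/s, so peak time T_p = π/ω_d = 0.149 s.

T_p = 0.149 s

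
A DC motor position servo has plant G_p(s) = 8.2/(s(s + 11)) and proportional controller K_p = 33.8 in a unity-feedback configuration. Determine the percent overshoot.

33.3%

Closed-loop characteristic equation: s² + 11s + 277.2 = 0, so ω_n = 16.65 rad/s and ζ = 11/(2·16.65) = 0.3304.
%OS = 100·exp(−πζ/√(1−ζ²)) = 100·exp(−π·0.3304/√0.8909) = 33.3%.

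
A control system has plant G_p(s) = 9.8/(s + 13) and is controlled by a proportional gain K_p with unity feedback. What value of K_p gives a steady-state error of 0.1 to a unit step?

K_p = 11.9

The loop is type 0, so e_ss(step) = 1/(1 + K_pos) with K_pos = K_p·G_p(0).
G_p(0) = 0.7538. Require 1/(1 + K_p·0.7538) = 0.1, so 1 + 0.7538·K_p = 10.
K_p = (10 − 1)/0.7538 = 11.9.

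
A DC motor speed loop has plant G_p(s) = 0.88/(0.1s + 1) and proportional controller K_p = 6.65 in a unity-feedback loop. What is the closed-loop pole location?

Closed loop: T(s) = K_p·G_p/(1+K_p·G_p) = 5.852/(0.1s + 1 + 5.852), with pole at s = −(1 + 5.852)/0.1 = −68.52.

s = -68.52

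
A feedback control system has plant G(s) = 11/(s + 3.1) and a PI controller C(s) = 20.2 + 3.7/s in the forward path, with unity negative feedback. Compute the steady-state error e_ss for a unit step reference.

0

The open loop C(s)G(s) has a pole at the origin (type 1), so the static position error constant is infinite and e_ss = 1/(1+∞) = 0.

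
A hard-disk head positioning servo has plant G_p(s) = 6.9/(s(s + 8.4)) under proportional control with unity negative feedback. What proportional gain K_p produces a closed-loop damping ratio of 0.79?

K_p = 4.1

Closed-loop characteristic equation: s² + 8.4s + K_p·6.9 = 0.
So ω_n = √(6.9K_p) and 2ζω_n = 8.4, giving ζ = 8.4/(2√(6.9K_p)).
Setting ζ = 0.79: √(6.9K_p) = 8.4/(2·0.79) = 5.316, so K_p = 28.26/6.9 = 4.1.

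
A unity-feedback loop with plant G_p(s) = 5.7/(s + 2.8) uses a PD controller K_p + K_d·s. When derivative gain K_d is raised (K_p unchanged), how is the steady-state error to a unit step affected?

unchanged

At s = 0 the derivative term contributes nothing: C(0) = K_p regardless of K_d, so K_pos = K_p·G_p(0) and e_ss are unchanged.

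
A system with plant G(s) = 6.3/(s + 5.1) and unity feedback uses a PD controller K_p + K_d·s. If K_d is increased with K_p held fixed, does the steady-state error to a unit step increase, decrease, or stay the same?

K_d affects only the transient (the s-coefficient); the DC loop gain, and hence e_ss, depends only on K_p.

unchanged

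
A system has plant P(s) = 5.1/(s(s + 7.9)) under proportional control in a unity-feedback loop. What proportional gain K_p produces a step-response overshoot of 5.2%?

From %OS = 100·exp(−πζ/√(1−ζ²)) = 5.2%, ζ = −ln(0.052)/√(π²+ln²(0.052)) = 0.6853.
Characteristic equation s² + 7.9s + 5.1K_p = 0 gives ζ = 7.9/(2√(5.1K_p)).
Setting ζ = 0.6853: √(5.1K_p) = 7.9/(2·0.6853) = 5.764, so K_p = 33.22/5.1 = 6.51.

K_p = 6.51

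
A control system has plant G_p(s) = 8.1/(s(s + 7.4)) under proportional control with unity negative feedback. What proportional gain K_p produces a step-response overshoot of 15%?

From %OS = 100·exp(−πζ/√(1−ζ²)) = 15%, ζ = −ln(0.15)/√(π²+ln²(0.15)) = 0.5169.
Characteristic equation s² + 7.4s + 8.1K_p = 0 gives ζ = 7.4/(2√(8.1K_p)).
Setting ζ = 0.5169: √(8.1K_p) = 7.4/(2·0.5169) = 7.158, so K_p = 51.23/8.1 = 6.32.

K_p = 6.32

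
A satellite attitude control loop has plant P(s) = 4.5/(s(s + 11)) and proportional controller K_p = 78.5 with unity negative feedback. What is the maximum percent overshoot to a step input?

From 1 + K_pP(s) = 0: s² + 11s + 353.2 = 0 ⇒ ω_n = 18.79, ζ = 0.2926.
%OS = 100·exp(−πζ/√(1−ζ²)) = 100·exp(−π·0.2926/√0.9144) = 38.2%.

38.2%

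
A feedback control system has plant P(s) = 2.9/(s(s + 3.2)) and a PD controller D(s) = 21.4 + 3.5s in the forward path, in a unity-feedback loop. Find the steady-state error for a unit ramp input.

0.0516

The loop has one pole at the origin (type 1). Velocity error constant K_v = lim_{s→0} s·D(s)P(s) = 21.4·2.9/3.2 = 19.39.
Steady-state error to a unit ramp: e_ss = 1/K_v = 0.0516.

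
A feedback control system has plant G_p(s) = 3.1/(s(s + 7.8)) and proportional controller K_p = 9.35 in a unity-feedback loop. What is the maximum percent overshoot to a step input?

The closed-loop denominator s² + 7.8s + 28.98 gives ω_n = √28.98 = 5.384 and ζ = 7.8/(2ω_n) = 0.7244.
%OS = 100·exp(−πζ/√(1−ζ²)) = 100·exp(−π·0.7244/√0.4752) = 3.68%.

3.68%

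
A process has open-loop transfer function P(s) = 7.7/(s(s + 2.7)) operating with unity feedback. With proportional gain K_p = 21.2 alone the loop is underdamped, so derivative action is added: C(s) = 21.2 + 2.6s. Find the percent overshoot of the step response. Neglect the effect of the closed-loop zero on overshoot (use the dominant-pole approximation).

0.224%

Forward path: (21.2 + 2.6s)·7.7/(s(s+2.7)). The closed-loop characteristic equation is s² + (2.7 + 7.7·2.6)s + 7.7·21.2 = 0.
That is s² + 22.72s + 163.2 = 0, so ω_n = 12.78 rad/s and ζ = 22.72/(2·12.78) = 0.8891.
%OS = 100·exp(−πζ/√(1−ζ²)) = 0.224%.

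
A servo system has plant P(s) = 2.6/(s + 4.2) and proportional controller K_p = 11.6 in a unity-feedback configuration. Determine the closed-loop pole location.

s = -34.36

Closed-loop transfer function: T(s) = K_p·P(s)/(1 + K_p·P(s)) = 30.16/(s + 4.2 + 30.16) = 30.16/(s + 34.36).
The closed-loop pole is at s = −34.36.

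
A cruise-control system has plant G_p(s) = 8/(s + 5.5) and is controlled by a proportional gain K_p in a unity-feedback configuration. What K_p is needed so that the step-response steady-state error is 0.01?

The loop is type 0, so e_ss(step) = 1/(1 + K_pos) with K_pos = K_p·G_p(0).
G_p(0) = 1.455. Require 1/(1 + K_p·1.455) = 0.01, so 1 + 1.455·K_p = 100.
K_p = (100 − 1)/1.455 = 68.1.

K_p = 68.1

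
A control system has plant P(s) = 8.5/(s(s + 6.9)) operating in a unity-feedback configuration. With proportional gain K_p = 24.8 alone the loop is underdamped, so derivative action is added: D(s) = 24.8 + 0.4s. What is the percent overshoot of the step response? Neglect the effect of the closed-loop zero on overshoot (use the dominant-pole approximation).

Forward path: (24.8 + 0.4s)·8.5/(s(s+6.9)). The closed-loop characteristic equation is s² + (6.9 + 8.5·0.4)s + 8.5·24.8 = 0.
That is s² + 10.3s + 210.8 = 0, so ω_n = 14.52 rad/s and ζ = 10.3/(2·14.52) = 0.3547.
%OS = 100·exp(−πζ/√(1−ζ²)) = 30.4%.

30.4%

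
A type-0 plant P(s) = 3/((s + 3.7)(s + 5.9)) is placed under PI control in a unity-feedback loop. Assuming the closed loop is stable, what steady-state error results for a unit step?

0

The PI controller's integrator makes the forward path type 1, so e_ss to a step is zero.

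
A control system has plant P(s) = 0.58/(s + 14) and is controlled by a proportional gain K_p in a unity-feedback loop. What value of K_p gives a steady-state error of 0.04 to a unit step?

K_p = 579

The loop is type 0, so e_ss(step) = 1/(1 + K_pos) with K_pos = K_p·P(0).
P(0) = 0.04143. Require 1/(1 + K_p·0.04143) = 0.04, so 1 + 0.04143·K_p = 25.
K_p = (25 − 1)/0.04143 = 579.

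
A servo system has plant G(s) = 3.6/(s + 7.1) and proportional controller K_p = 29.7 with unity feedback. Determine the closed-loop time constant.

Closed-loop transfer function: T(s) = K_p·G(s)/(1 + K_p·G(s)) = 106.9/(s + 7.1 + 106.9) = 106.9/(s + 114).
Time constant τ = 1/114 = 0.00877 s.

τ = 0.00877 s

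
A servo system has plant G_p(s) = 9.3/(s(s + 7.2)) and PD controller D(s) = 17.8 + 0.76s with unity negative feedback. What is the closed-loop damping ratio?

ζ = 0.554

Forward path: (17.8 + 0.76s)·9.3/(s(s+7.2)). The closed-loop characteristic equation is s² + (7.2 + 9.3·0.76)s + 9.3·17.8 = 0.
That is s² + 14.27s + 165.5 = 0, so ω_n = 12.87 rad/s and ζ = 14.27/(2·12.87) = 0.5545.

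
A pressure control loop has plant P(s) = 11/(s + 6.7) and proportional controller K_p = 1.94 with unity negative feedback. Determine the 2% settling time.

T_s ≈ 0.143 s

Closed-loop transfer function: T(s) = K_p·P(s)/(1 + K_p·P(s)) = 21.34/(s + 6.7 + 21.34) = 21.34/(s + 28.04).
Time constant τ = 1/28.04 = 0.03566 s, so the 2% settling time is about 4τ = 0.143 s.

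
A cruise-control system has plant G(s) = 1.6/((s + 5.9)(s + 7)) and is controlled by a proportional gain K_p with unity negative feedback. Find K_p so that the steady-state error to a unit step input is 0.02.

K_p = 1260

The loop is type 0, so e_ss(step) = 1/(1 + K_pos) with K_pos = K_p·G(0).
G(0) = 0.03874. Require 1/(1 + K_p·0.03874) = 0.02, so 1 + 0.03874·K_p = 50.
K_p = (50 − 1)/0.03874 = 1260.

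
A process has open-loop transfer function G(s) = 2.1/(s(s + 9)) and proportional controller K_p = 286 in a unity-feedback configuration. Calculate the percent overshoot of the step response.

55.6%

Closed-loop characteristic equation: s² + 9s + 600.6 = 0, so ω_n = 24.51 rad/s and ζ = 9/(2·24.51) = 0.1836.
%OS = 100·exp(−πζ/√(1−ζ²)) = 100·exp(−π·0.1836/√0.9663) = 55.6%.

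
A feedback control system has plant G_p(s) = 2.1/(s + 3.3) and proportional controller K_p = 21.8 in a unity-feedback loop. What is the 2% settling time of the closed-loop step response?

Closed-loop transfer function: T(s) = K_p·G_p(s)/(1 + K_p·G_p(s)) = 45.78/(s + 3.3 + 45.78) = 45.78/(s + 49.08).
Time constant τ = 1/49.08 = 0.02037 s, so the 2% settling time is about 4τ = 0.0815 s.

T_s ≈ 0.0815 s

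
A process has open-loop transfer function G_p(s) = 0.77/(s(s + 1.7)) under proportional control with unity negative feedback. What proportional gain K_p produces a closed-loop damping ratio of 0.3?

K_p = 10.4

Closed-loop characteristic equation: s² + 1.7s + K_p·0.77 = 0.
So ω_n = √(0.77K_p) and 2ζω_n = 1.7, giving ζ = 1.7/(2√(0.77K_p)).
Setting ζ = 0.3: √(0.77K_p) = 1.7/(2·0.3) = 2.833, so K_p = 8.028/0.77 = 10.4.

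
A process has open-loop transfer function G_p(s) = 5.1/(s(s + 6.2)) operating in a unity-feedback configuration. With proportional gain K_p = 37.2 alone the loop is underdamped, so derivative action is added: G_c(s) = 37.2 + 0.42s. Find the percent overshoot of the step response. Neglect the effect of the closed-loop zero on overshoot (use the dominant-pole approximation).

36.9%

Forward path: (37.2 + 0.42s)·5.1/(s(s+6.2)). The closed-loop characteristic equation is s² + (6.2 + 5.1·0.42)s + 5.1·37.2 = 0.
That is s² + 8.342s + 189.7 = 0, so ω_n = 13.77 rad/s and ζ = 8.342/(2·13.77) = 0.3028.
%OS = 100·exp(−πζ/√(1−ζ²)) = 36.9%.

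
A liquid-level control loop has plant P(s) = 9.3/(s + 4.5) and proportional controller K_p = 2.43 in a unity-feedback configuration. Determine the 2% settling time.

T_s ≈ 0.148 s

Closed-loop transfer function: T(s) = K_p·P(s)/(1 + K_p·P(s)) = 22.6/(s + 4.5 + 22.6) = 22.6/(s + 27.1).
Time constant τ = 1/27.1 = 0.0369 s, so the 2% settling time is about 4τ = 0.148 s.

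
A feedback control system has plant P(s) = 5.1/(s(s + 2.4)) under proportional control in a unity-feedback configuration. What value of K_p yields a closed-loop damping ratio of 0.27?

Closed-loop characteristic equation: s² + 2.4s + K_p·5.1 = 0.
So ω_n = √(5.1K_p) and 2ζω_n = 2.4, giving ζ = 2.4/(2√(5.1K_p)).
Setting ζ = 0.27: √(5.1K_p) = 2.4/(2·0.27) = 4.444, so K_p = 19.75/5.1 = 3.87.

K_p = 3.87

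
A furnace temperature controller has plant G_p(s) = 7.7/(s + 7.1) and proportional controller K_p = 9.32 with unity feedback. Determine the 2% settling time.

T_s ≈ 0.0507 s

Closed-loop transfer function: T(s) = K_p·G_p(s)/(1 + K_p·G_p(s)) = 71.76/(s + 7.1 + 71.76) = 71.76/(s + 78.86).
Time constant τ = 1/78.86 = 0.01268 s, so the 2% settling time is about 4τ = 0.0507 s.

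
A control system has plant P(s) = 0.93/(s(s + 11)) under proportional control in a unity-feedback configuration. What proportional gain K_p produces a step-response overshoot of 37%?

From %OS = 100·exp(−πζ/√(1−ζ²)) = 37%, ζ = −ln(0.37)/√(π²+ln²(0.37)) = 0.3017.
Characteristic equation s² + 11s + 0.93K_p = 0 gives ζ = 11/(2√(0.93K_p)).
Setting ζ = 0.3017: √(0.93K_p) = 11/(2·0.3017) = 18.23, so K_p = 332.3/0.93 = 357.

K_p = 357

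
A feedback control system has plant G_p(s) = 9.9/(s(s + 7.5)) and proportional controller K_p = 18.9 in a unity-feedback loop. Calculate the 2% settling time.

T_s ≈ 1.07 s

From 1 + K_pG_p(s) = 0: s² + 7.5s + 187.1 = 0 ⇒ ω_n = 13.68, ζ = 0.2741.
2% settling time T_s ≈ 4/(ζω_n) = 4/3.75 = 1.07 s.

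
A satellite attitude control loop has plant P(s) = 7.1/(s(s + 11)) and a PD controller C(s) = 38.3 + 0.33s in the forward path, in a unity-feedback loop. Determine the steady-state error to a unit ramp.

The loop has one pole at the origin (type 1). Velocity error constant K_v = lim_{s→0} s·C(s)P(s) = 38.3·7.1/11 = 24.72.
Steady-state error to a unit ramp: e_ss = 1/K_v = 0.0405.

0.0405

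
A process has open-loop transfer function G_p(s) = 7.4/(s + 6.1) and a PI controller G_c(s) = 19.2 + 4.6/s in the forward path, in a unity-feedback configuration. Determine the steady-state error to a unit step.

0

The open loop G_c(s)G_p(s) has a pole at the origin (type 1), so the static position error constant is infinite and e_ss = 1/(1+∞) = 0.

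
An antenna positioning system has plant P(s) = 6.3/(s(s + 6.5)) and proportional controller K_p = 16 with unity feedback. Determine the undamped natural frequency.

1 + K_p·P(s) = 0 gives s² + 6.5s + 100.8 = 0.
Matching s² + 2ζω_n s + ω_n²: ω_n = √100.8 = 10.04 rad/s and 2ζω_n = 6.5, so ζ = 6.5/(2·10.04) = 0.324.

ω_n = 10 rad/s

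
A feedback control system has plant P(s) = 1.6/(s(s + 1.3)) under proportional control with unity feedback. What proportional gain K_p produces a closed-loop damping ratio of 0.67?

K_p = 0.588

Closed-loop characteristic equation: s² + 1.3s + K_p·1.6 = 0.
So ω_n = √(1.6K_p) and 2ζω_n = 1.3, giving ζ = 1.3/(2√(1.6K_p)).
Setting ζ = 0.67: √(1.6K_p) = 1.3/(2·0.67) = 0.9701, so K_p = 0.9412/1.6 = 0.588.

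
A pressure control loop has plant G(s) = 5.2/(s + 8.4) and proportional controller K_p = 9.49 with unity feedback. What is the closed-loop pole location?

s = -57.75

Closed-loop transfer function: T(s) = K_p·G(s)/(1 + K_p·G(s)) = 49.35/(s + 8.4 + 49.35) = 49.35/(s + 57.75).
The closed-loop pole is at s = −57.75.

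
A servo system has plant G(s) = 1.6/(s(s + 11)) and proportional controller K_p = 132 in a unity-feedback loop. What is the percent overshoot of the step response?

27.7%

The closed-loop denominator s² + 11s + 211.2 gives ω_n = √211.2 = 14.53 and ζ = 11/(2ω_n) = 0.3785.
%OS = 100·exp(−πζ/√(1−ζ²)) = 100·exp(−π·0.3785/√0.8568) = 27.7%.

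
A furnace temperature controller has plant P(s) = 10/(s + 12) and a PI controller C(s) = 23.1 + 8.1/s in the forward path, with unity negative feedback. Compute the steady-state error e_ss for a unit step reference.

The open loop C(s)P(s) has a pole at the origin (type 1), so the static position error constant is infinite and e_ss = 1/(1+∞) = 0.

0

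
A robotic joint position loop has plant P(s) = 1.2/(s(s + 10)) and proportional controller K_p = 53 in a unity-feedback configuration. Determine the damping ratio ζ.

ζ = 0.627

1 + K_p·P(s) = 0 gives s² + 10s + 63.6 = 0.
So ω_n² = 63.6 ⇒ ω_n = 7.975 rad/s, and ζ = 10/(2ω_n) = 0.627.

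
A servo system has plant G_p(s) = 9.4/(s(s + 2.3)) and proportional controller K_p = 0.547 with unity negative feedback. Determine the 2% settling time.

The closed-loop denominator s² + 2.3s + 5.142 gives ω_n = √5.142 = 2.268 and ζ = 2.3/(2ω_n) = 0.5072.
2% settling time T_s ≈ 4/(ζω_n) = 4/1.15 = 3.48 s.

T_s ≈ 3.48 s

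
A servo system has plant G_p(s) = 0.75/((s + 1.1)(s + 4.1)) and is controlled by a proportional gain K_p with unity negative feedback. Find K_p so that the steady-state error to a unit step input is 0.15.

Steady-state error for a unit step on this type-0 loop is 1/(1 + K_p·G_p(0)).
G_p(0) = 0.1663. Require 1/(1 + K_p·0.1663) = 0.15, so 1 + 0.1663·K_p = 6.667.
K_p = (6.667 − 1)/0.1663 = 34.1.

K_p = 34.1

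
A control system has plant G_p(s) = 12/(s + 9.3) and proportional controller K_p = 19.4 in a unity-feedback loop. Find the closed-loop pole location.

Closed-loop transfer function: T(s) = K_p·G_p(s)/(1 + K_p·G_p(s)) = 232.8/(s + 9.3 + 232.8) = 232.8/(s + 242.1).
The closed-loop pole is at s = −242.1.

s = -242.1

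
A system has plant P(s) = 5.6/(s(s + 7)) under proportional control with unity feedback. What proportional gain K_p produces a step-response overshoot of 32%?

K_p = 18.8

From %OS = 100·exp(−πζ/√(1−ζ²)) = 32%, ζ = −ln(0.32)/√(π²+ln²(0.32)) = 0.341.
Characteristic equation s² + 7s + 5.6K_p = 0 gives ζ = 7/(2√(5.6K_p)).
Setting ζ = 0.341: √(5.6K_p) = 7/(2·0.341) = 10.27, so K_p = 105.4/5.6 = 18.8.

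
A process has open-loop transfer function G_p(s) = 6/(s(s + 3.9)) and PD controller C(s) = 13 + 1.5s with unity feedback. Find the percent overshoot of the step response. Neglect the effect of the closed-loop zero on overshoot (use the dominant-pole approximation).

Forward path: (13 + 1.5s)·6/(s(s+3.9)). The closed-loop characteristic equation is s² + (3.9 + 6·1.5)s + 6·13 = 0.
That is s² + 12.9s + 78 = 0, so ω_n = 8.832 rad/s and ζ = 12.9/(2·8.832) = 0.7303.
%OS = 100·exp(−πζ/√(1−ζ²)) = 3.48%.

3.48%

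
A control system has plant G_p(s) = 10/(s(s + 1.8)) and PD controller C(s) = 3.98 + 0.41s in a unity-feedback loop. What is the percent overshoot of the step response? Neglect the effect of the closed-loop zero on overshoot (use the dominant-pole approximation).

Forward path: (3.98 + 0.41s)·10/(s(s+1.8)). The closed-loop characteristic equation is s² + (1.8 + 10·0.41)s + 10·3.98 = 0.
That is s² + 5.9s + 39.8 = 0, so ω_n = 6.309 rad/s and ζ = 5.9/(2·6.309) = 0.4676.
%OS = 100·exp(−πζ/√(1−ζ²)) = 19%.

19%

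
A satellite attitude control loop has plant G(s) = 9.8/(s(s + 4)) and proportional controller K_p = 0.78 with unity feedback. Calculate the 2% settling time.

T_s ≈ 2 s

From 1 + K_pG(s) = 0: s² + 4s + 7.644 = 0 ⇒ ω_n = 2.765, ζ = 0.7234.
2% settling time T_s ≈ 4/(ζω_n) = 4/2 = 2 s.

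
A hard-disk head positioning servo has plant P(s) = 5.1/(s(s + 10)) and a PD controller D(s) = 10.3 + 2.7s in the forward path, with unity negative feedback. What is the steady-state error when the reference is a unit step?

0

The open loop D(s)P(s) has a pole at the origin (type 1), so the static position error constant is infinite and e_ss = 1/(1+∞) = 0.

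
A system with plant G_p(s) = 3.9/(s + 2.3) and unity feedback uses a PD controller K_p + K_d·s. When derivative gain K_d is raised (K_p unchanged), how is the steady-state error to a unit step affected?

unchanged

At s = 0 the derivative term contributes nothing: C(0) = K_p regardless of K_d, so K_pos = K_p·G_p(0) and e_ss are unchanged.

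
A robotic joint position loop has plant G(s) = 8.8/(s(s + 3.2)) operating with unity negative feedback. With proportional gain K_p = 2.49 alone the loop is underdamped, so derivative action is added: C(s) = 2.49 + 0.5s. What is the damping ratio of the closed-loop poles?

Forward path: (2.49 + 0.5s)·8.8/(s(s+3.2)). The closed-loop characteristic equation is s² + (3.2 + 8.8·0.5)s + 8.8·2.49 = 0.
That is s² + 7.6s + 21.91 = 0, so ω_n = 4.681 rad/s and ζ = 7.6/(2·4.681) = 0.8118.

ζ = 0.812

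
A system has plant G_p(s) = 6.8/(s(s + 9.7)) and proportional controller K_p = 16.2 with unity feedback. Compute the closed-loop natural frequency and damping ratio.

The closed-loop denominator is s(s+9.7) + 16.2·6.8 = s² + 9.7s + 110.2.
So ω_n² = 110.2 ⇒ ω_n = 10.5 rad/s, and ζ = 9.7/(2ω_n) = 0.462.

ω_n = 10.5 rad/s, ζ = 0.462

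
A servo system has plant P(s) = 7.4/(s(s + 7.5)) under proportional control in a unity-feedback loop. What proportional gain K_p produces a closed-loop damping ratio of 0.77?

K_p = 3.21

Closed-loop characteristic equation: s² + 7.5s + K_p·7.4 = 0.
So ω_n = √(7.4K_p) and 2ζω_n = 7.5, giving ζ = 7.5/(2√(7.4K_p)).
Setting ζ = 0.77: √(7.4K_p) = 7.5/(2·0.77) = 4.87, so K_p = 23.72/7.4 = 3.21.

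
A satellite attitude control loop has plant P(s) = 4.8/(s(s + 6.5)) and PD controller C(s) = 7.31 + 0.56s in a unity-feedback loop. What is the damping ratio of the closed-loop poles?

Forward path: (7.31 + 0.56s)·4.8/(s(s+6.5)). The closed-loop characteristic equation is s² + (6.5 + 4.8·0.56)s + 4.8·7.31 = 0.
That is s² + 9.188s + 35.09 = 0, so ω_n = 5.924 rad/s and ζ = 9.188/(2·5.924) = 0.7756.

ζ = 0.776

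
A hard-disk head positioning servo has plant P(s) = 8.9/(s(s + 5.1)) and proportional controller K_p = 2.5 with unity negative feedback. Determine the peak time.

Closed-loop characteristic equation: s² + 5.1s + 22.25 = 0, so ω_n = 4.717 rad/s and ζ = 5.1/(2·4.717) = 0.5406.
Damped frequency ω_d = ω_n√(1−ζ²) = 3.968 rad/s, so peak time T_p = π/ω_d = 0.792 s.

T_p = 0.792 s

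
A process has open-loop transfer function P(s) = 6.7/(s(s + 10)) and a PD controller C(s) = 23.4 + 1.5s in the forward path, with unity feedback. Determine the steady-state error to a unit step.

0

The open loop C(s)P(s) has a pole at the origin (type 1), so the static position error constant is infinite and e_ss = 1/(1+∞) = 0.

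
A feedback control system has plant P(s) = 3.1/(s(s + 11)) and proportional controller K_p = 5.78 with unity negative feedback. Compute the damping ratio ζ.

ζ = 1.3

1 + K_p·P(s) = 0 gives s² + 11s + 17.92 = 0.
Matching s² + 2ζω_n s + ω_n²: ω_n = √17.92 = 4.233 rad/s and 2ζω_n = 11, so ζ = 11/(2·4.233) = 1.3.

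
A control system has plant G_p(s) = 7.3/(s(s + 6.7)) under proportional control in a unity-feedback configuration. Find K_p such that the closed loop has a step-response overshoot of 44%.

From %OS = 100·exp(−πζ/√(1−ζ²)) = 44%, ζ = −ln(0.44)/√(π²+ln²(0.44)) = 0.2528.
Characteristic equation s² + 6.7s + 7.3K_p = 0 gives ζ = 6.7/(2√(7.3K_p)).
Setting ζ = 0.2528: √(7.3K_p) = 6.7/(2·0.2528) = 13.25, so K_p = 175.6/7.3 = 24.

K_p = 24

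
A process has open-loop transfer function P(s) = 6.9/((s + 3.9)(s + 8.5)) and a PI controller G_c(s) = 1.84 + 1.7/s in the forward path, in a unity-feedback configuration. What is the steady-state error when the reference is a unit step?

0

The open loop G_c(s)P(s) has a pole at the origin (type 1), so the static position error constant is infinite and e_ss = 1/(1+∞) = 0.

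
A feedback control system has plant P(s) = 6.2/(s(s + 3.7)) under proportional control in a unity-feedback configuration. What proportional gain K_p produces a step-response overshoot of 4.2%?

K_p = 1.09

From %OS = 100·exp(−πζ/√(1−ζ²)) = 4.2%, ζ = −ln(0.042)/√(π²+ln²(0.042)) = 0.7103.
Characteristic equation s² + 3.7s + 6.2K_p = 0 gives ζ = 3.7/(2√(6.2K_p)).
Setting ζ = 0.7103: √(6.2K_p) = 3.7/(2·0.7103) = 2.605, so K_p = 6.784/6.2 = 1.09.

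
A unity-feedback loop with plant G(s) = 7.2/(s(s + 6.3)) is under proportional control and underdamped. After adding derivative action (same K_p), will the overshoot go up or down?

With PD the characteristic equation becomes s² + (a + K·K_d)s + K·K_p = 0; the damping term grows, ζ rises, overshoot falls.

decrease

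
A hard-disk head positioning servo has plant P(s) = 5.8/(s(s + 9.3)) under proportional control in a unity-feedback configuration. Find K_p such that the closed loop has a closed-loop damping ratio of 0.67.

Closed-loop characteristic equation: s² + 9.3s + K_p·5.8 = 0.
So ω_n = √(5.8K_p) and 2ζω_n = 9.3, giving ζ = 9.3/(2√(5.8K_p)).
Setting ζ = 0.67: √(5.8K_p) = 9.3/(2·0.67) = 6.94, so K_p = 48.17/5.8 = 8.3.

K_p = 8.3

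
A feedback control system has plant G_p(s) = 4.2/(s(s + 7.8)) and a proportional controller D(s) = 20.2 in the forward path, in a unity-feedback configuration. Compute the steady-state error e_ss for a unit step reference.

0

The open loop D(s)G_p(s) has a pole at the origin (type 1), so the static position error constant is infinite and e_ss = 1/(1+∞) = 0.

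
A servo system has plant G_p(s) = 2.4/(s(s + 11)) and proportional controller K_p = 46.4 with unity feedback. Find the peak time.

From 1 + K_pG_p(s) = 0: s² + 11s + 111.4 = 0 ⇒ ω_n = 10.55, ζ = 0.5212.
Damped frequency ω_d = ω_n√(1−ζ²) = 9.006 rad/s, so peak time T_p = π/ω_d = 0.349 s.

T_p = 0.349 s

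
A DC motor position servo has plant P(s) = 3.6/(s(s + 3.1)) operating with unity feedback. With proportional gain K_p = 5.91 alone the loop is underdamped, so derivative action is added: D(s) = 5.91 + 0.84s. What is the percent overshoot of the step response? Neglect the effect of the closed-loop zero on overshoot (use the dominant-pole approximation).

6.15%

Forward path: (5.91 + 0.84s)·3.6/(s(s+3.1)). The closed-loop characteristic equation is s² + (3.1 + 3.6·0.84)s + 3.6·5.91 = 0.
That is s² + 6.124s + 21.28 = 0, so ω_n = 4.613 rad/s and ζ = 6.124/(2·4.613) = 0.6638.
%OS = 100·exp(−πζ/√(1−ζ²)) = 6.15%.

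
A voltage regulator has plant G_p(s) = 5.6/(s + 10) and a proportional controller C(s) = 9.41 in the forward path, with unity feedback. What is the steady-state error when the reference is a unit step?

0.159

The loop is type 0. Static position error constant K_pos = C(0)·G_p(0) = 9.41·0.56 = 5.27.
Steady-state error to a unit step: e_ss = 1/(1+K_pos) = 1/6.27 = 0.159.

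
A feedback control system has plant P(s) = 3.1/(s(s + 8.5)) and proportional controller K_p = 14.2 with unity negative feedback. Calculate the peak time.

The closed-loop denominator s² + 8.5s + 44.02 gives ω_n = √44.02 = 6.635 and ζ = 8.5/(2ω_n) = 0.6406.
Damped frequency ω_d = ω_n√(1−ζ²) = 5.095 rad/s, so peak time T_p = π/ω_d = 0.617 s.

T_p = 0.617 s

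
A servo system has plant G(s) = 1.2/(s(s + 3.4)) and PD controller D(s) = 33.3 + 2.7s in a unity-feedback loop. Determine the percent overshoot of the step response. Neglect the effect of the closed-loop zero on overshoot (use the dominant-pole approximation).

Forward path: (33.3 + 2.7s)·1.2/(s(s+3.4)). The closed-loop characteristic equation is s² + (3.4 + 1.2·2.7)s + 1.2·33.3 = 0.
That is s² + 6.64s + 39.96 = 0, so ω_n = 6.321 rad/s and ζ = 6.64/(2·6.321) = 0.5252.
%OS = 100·exp(−πζ/√(1−ζ²)) = 14.4%.

14.4%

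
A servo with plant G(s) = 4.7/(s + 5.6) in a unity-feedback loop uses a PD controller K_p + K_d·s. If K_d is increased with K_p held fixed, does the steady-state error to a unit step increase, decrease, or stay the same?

unchanged

At s = 0 the derivative term contributes nothing: C(0) = K_p regardless of K_d, so K_pos = K_p·G(0) and e_ss are unchanged.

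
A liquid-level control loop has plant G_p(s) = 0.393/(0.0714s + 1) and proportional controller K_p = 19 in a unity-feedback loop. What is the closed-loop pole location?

Closed loop: T(s) = K_p·G_p/(1+K_p·G_p) = 7.467/(0.0714s + 1 + 7.467), with pole at s = −(1 + 7.467)/0.0714 = −118.6.

s = -118.6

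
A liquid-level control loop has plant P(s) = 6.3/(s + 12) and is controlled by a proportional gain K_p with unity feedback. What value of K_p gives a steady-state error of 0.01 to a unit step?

The loop is type 0, so e_ss(step) = 1/(1 + K_pos) with K_pos = K_p·P(0).
P(0) = 0.525. Require 1/(1 + K_p·0.525) = 0.01, so 1 + 0.525·K_p = 100.
K_p = (100 − 1)/0.525 = 189.

K_p = 189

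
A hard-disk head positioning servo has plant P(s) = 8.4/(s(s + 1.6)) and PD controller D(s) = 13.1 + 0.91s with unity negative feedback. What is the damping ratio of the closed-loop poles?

Forward path: (13.1 + 0.91s)·8.4/(s(s+1.6)). The closed-loop characteristic equation is s² + (1.6 + 8.4·0.91)s + 8.4·13.1 = 0.
That is s² + 9.244s + 110 = 0, so ω_n = 10.49 rad/s and ζ = 9.244/(2·10.49) = 0.4406.

ζ = 0.441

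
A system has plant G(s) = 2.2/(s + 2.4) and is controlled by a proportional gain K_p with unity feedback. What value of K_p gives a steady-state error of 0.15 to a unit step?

K_p = 6.18

Steady-state error for a unit step on this type-0 loop is 1/(1 + K_p·G(0)).
G(0) = 0.9167. Require 1/(1 + K_p·0.9167) = 0.15, so 1 + 0.9167·K_p = 6.667.
K_p = (6.667 − 1)/0.9167 = 6.18.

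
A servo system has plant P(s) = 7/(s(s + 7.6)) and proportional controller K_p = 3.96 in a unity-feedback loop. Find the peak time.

Closed-loop characteristic equation: s² + 7.6s + 27.72 = 0, so ω_n = 5.265 rad/s and ζ = 7.6/(2·5.265) = 0.7218.
Damped frequency ω_d = ω_n√(1−ζ²) = 3.644 rad/s, so peak time T_p = π/ω_d = 0.862 s.

T_p = 0.862 s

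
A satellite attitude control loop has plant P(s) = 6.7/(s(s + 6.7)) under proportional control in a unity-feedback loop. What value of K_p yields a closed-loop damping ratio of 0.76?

K_p = 2.9

Closed-loop characteristic equation: s² + 6.7s + K_p·6.7 = 0.
So ω_n = √(6.7K_p) and 2ζω_n = 6.7, giving ζ = 6.7/(2√(6.7K_p)).
Setting ζ = 0.76: √(6.7K_p) = 6.7/(2·0.76) = 4.408, so K_p = 19.43/6.7 = 2.9.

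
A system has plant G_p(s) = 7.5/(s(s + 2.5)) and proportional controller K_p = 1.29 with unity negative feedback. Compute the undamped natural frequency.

ω_n = 3.11 rad/s

With unity feedback the closed-loop characteristic equation is s² + 2.5s + 1.29·7.5 = s² + 2.5s + 9.675 = 0.
So ω_n² = 9.675 ⇒ ω_n = 3.11 rad/s, and ζ = 2.5/(2ω_n) = 0.402.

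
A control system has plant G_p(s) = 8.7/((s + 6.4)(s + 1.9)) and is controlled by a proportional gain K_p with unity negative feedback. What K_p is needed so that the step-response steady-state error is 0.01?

Steady-state error for a unit step on this type-0 loop is 1/(1 + K_p·G_p(0)).
G_p(0) = 0.7155. Require 1/(1 + K_p·0.7155) = 0.01, so 1 + 0.7155·K_p = 100.
K_p = (100 − 1)/0.7155 = 138.

K_p = 138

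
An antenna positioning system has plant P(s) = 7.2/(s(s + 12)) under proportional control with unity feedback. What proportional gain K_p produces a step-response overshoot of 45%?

K_p = 82.4

From %OS = 100·exp(−πζ/√(1−ζ²)) = 45%, ζ = −ln(0.45)/√(π²+ln²(0.45)) = 0.2463.
Characteristic equation s² + 12s + 7.2K_p = 0 gives ζ = 12/(2√(7.2K_p)).
Setting ζ = 0.2463: √(7.2K_p) = 12/(2·0.2463) = 24.36, so K_p = 593.2/7.2 = 82.4.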